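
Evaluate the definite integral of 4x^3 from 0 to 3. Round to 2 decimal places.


Find the antiderivative of 4x^3:
F(x) = 4/4 * x^4
Apply the Fundamental Theorem of Calculus:
F(3) - F(0)
= 4/4 * 3^4 - 4/4 * 0^4
= 4/4 * (81 - 0)
= 4/4 * 81
= 81 = 81.00

81.00


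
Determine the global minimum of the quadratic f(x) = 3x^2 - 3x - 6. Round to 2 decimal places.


For a quadratic f(x) = ax^2 + bx + c with a > 0, the minimum is at the vertex.
Vertex x-coordinate: x = -b/(2a)
x = -(-3) / (2 * 3)
x = 3/6 = 1/2
Substitute back to find the minimum value:
f(1/2) = 3 * (1/2)^2 - 3 * (1/2) - 6
= 3/4 - 3/2 - 6
= -27/4 = -6.75

-6.75


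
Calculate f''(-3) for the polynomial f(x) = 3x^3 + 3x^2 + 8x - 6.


First derivative:
f'(x) = 9x^2 + 6x + 8
Second derivative:
f''(x) = 18x + 6
Substitute x = -3:
f''(-3) = 18 * (-3) + 6
= -54 + 6
= -48

-48


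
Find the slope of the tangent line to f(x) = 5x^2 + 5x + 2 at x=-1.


The slope of the tangent line equals f'(x) at the point.
f(x) = 5x^2 + 5x + 2
f'(x) = 10x + 5
At x = -1:
f'(-1) = 10 * (-1) + 5
= -10 + 5
= -5

-5


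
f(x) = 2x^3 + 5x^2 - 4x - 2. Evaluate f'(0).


Differentiate f(x) = 2x^3 + 5x^2 - 4x - 2 term by term:
f'(x) = 6x^2 + 10x - 4
Substitute x = 0:
f'(0) = 6 * 0^2 + 10 * 0 - 4
= 0 + 0 - 4
= -4

-4


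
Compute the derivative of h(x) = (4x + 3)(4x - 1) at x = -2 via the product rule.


Let u(x) = 4x + 3 and v(x) = 4x - 1
u'(x) = 4
v'(x) = 4
Product rule: h'(x) = u'(x)*v(x) + u(x)*v'(x)
= 4 * (4x - 1) + (4x + 3) * 4
At x = -2:
u(-2) = 4 * (-2) + 3 = -5
v(-2) = 4 * (-2) - 1 = -9
h'(-2) = 4 * (-9) + (-5) * 4
= -36 - 20
= -56

-56


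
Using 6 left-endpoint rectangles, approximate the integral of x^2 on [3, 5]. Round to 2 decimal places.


Left Riemann sum uses left endpoints of each subinterval.
Interval: [3, 5], n = 6
dx = (5 - 3) / 6 = 1/3
Left endpoints: [3, 10/3, 11/3, 4, 13/3, 14/3]
f values: [9, 100/9, 121/9, 16, 169/9, 196/9]
Sum = dx * (sum of f values)
= 1/3 * 811/9
= 811/27 ≈ 30.04

30.04


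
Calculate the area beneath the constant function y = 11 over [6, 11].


The area under a constant function y = 11 is a rectangle.
Width = 11 - 6 = 5
Height = 11
Area = width * height
= 5 * 11
= 55

55


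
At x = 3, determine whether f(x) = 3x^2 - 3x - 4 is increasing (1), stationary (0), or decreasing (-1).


Compute f'(x) to determine behavior:
f'(x) = 6x - 3
f'(3) = 6 * 3 - 3
= 18 - 3
= 15
Since f'(3) > 0, the function is increasing (1)

1


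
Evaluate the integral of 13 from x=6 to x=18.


The integral of a constant k over [a, b] equals k * (b - a).
integral from 6 to 18 of 13 dx
= 13 * (18 - 6)
= 13 * 12
= 156

156


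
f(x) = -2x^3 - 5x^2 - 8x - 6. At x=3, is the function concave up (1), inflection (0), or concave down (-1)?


Concavity is determined by the sign of f''(x).
f(x) = -2x^3 - 5x^2 - 8x - 6
f'(x) = -6x^2 - 10x - 8
f''(x) = -12x - 10
f''(3) = -12 * 3 - 10
= -36 - 10
= -46
Since f''(3) < 0, the function is concave down (-1)

-1


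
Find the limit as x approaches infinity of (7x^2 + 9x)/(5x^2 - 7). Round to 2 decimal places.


For limits at infinity with equal-degree polynomials,
we compare leading coefficients.
Numerator leading term: 7x^2
Denominator leading term: 5x^2
Divide both by x^2:
lim = (7 + 9/x) / (5 - 7/x^2)
As x -> infinity, the 1/x and 1/x^2 terms vanish:
= 7/5 = 1.40

1.40


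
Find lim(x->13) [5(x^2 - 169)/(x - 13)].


Direct substitution gives 0/0, so we factor the numerator.
Factor: 5(x^2 - 169) = 5 * (x - 13)(x + 13)
Cancel the common factor (x - 13):
5(x^2 - 169)/(x - 13) = 5 * (x + 13)
Now substitute x = 13:
= 5 * (13 + 13) = 130

130


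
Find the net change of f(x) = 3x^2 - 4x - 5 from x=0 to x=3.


Net change = f(b) - f(a)
f(x) = 3x^2 - 4x - 5
Compute f(3):
f(3) = 3 * 3^2 - 4 * 3 - 5
= 27 - 12 - 5
= 10
Compute f(0):
f(0) = 3 * 0^2 - 4 * 0 - 5
= 0 + 0 - 5
= -5
Net change = 10 - (-5) = 15

15


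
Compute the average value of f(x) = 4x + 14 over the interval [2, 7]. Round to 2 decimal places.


Average value = 1/(b-a) * integral from a to b of f(x) dx
First compute the integral of 4x + 14:
F(x) = 2x^2 + 14x
F(7) = 2 * 49 + 14 * 7 = 196
F(2) = 2 * 4 + 14 * 2 = 36
Integral = 196 - 36 = 160
Average = 160 / (7 - 2) = 160 / 5
= 32 = 32.00

32.00


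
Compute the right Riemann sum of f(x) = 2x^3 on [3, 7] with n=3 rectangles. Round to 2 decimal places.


Right Riemann sum uses right endpoints of each subinterval.
Interval: [3, 7], n = 3
dx = (7 - 3) / 3 = 4/3
Right endpoints: [13/3, 17/3, 7]
f values: [4394/27, 9826/27, 686]
Sum = dx * (sum of f values)
= 4/3 * 3638/3
= 14552/9 ≈ 1616.89

1616.89


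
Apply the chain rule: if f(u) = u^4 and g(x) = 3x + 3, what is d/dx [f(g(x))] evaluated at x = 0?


Using the chain rule: (f(g(x)))' = f'(g(x)) * g'(x)
First, find g(0):
g(0) = 3 * 0 + 3 = 3
Next, f'(u) = 4u^3
And g'(x) = 3
So f'(g(0)) * g'(0)
= 4 * 3^3 * 3
= 4 * 27 * 3
= 324

324


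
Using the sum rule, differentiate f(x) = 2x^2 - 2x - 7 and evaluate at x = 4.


Differentiate term by term using power and sum rules:
f(x) = 2x^2 - 2x - 7
f'(x) = 4x - 2
Substitute x = 4:
f'(4) = 4 * 4 - 2
= 16 - 2
= 14

14


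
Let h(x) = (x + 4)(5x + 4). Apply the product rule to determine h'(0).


Let u(x) = x + 4 and v(x) = 5x + 4
u'(x) = 1
v'(x) = 5
Product rule: h'(x) = u'(x)*v(x) + u(x)*v'(x)
= 1 * (5x + 4) + (x + 4) * 5
At x = 0:
u(0) = 1 * 0 + 4 = 4
v(0) = 5 * 0 + 4 = 4
h'(0) = 1 * 4 + 4 * 5
= 4 + 20
= 24

24


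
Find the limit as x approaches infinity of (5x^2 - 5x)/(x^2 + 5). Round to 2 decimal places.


For limits at infinity with equal-degree polynomials,
we compare leading coefficients.
Numerator leading term: 5x^2
Denominator leading term: x^2
Divide both by x^2:
lim = (5 - 5/x) / (1 + 5/x^2)
As x -> infinity, the 1/x and 1/x^2 terms vanish:
= 5/1 = 5 = 5.00

5.00


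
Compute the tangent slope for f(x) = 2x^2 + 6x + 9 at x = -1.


The slope of the tangent line equals f'(x) at the point.
f(x) = 2x^2 + 6x + 9
f'(x) = 4x + 6
At x = -1:
f'(-1) = 4 * (-1) + 6
= -4 + 6
= 2

2


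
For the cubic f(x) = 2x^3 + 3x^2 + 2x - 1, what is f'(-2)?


Differentiate f(x) = 2x^3 + 3x^2 + 2x - 1 term by term:
f'(x) = 6x^2 + 6x + 2
Substitute x = -2:
f'(-2) = 6 * (-2)^2 + 6 * (-2) + 2
= 24 - 12 + 2
= 14

14


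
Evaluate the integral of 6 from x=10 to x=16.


The integral of a constant k over [a, b] equals k * (b - a).
integral from 10 to 16 of 6 dx
= 6 * (16 - 10)
= 6 * 6
= 36

36


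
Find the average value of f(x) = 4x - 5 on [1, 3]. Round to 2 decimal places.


Average value = 1/(b-a) * integral from a to b of f(x) dx
First compute the integral of 4x - 5:
F(x) = 2x^2 - 5x
F(3) = 2 * 9 - 5 * 3 = 3
F(1) = 2 * 1 - 5 * 1 = -3
Integral = 3 - (-3) = 6
Average = 6 / (3 - 1) = 6 / 2
= 3 = 3.00

3.00


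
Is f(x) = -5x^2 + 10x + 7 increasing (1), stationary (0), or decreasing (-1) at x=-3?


Compute f'(x) to determine behavior:
f'(x) = -10x + 10
f'(-3) = -10 * (-3) + 10
= 30 + 10
= 40
Since f'(-3) > 0, the function is increasing (1)

1


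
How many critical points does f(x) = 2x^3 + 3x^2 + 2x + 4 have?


Find where f'(x) = 0:
f(x) = 2x^3 + 3x^2 + 2x + 4
f'(x) = 6x^2 + 6x + 2
This is a quadratic in x. Use the discriminant to count real roots.
Discriminant = (6)^2 - 4 * 6 * 2
= 36 - 48
= -12
Since discriminant < 0, f'(x) = 0 has no real solutions.
Number of critical points: 0

0


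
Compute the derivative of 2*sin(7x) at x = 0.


Apply the chain rule to differentiate 2*sin(7x):
d/dx [2*sin(7x)]
= 2 * cos(7x) * d/dx(7x)
= 2 * 7 * cos(7x)
= 14 * cos(7x)
Evaluate at x = 0:
= 14 * cos(0)
= 14 * 1
= 14

14


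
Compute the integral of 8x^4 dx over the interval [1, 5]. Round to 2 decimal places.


Find the antiderivative of 8x^4:
F(x) = 8/5 * x^5
Apply the Fundamental Theorem of Calculus:
F(5) - F(1)
= 8/5 * 5^5 - 8/5 * 1^5
= 8/5 * (3125 - 1)
= 8/5 * 3124
= 24992/5 = 4998.40

4998.40


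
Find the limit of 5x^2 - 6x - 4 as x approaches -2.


Since polynomials are continuous, we use direct substitution.
lim(x->-2) of 5x^2 - 6x - 4
= 5 * (-2)^2 - 6 * (-2) - 4
= 20 + 12 - 4
= 28

28


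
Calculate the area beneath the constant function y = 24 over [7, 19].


The area under a constant function y = 24 is a rectangle.
Width = 19 - 7 = 12
Height = 24
Area = width * height
= 12 * 24
= 288

288


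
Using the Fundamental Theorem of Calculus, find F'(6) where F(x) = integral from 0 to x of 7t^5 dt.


By the Fundamental Theorem of Calculus (Part 1):
If F(x) = integral from 0 to x of f(t) dt, then F'(x) = f(x)
Here f(t) = 7t^5
So F'(x) = 7x^5
Evaluate at x = 6:
F'(6) = 7 * 6^5
= 7 * 7776
= 54432

54432


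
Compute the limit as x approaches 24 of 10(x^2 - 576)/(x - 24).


Direct substitution gives 0/0, so we factor the numerator.
Factor: 10(x^2 - 576) = 10 * (x - 24)(x + 24)
Cancel the common factor (x - 24):
10(x^2 - 576)/(x - 24) = 10 * (x + 24)
Now substitute x = 24:
= 10 * (24 + 24) = 480

480


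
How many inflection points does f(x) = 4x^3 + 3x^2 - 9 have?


Inflection points occur where f''(x) = 0 and concavity changes.
f(x) = 4x^3 + 3x^2 - 9
f'(x) = 12x^2 + 6x
f''(x) = 24x + 6
Set f''(x) = 0:
24x + 6 = 0
x = -6 / 24 = -1/4
Since f''(x) is linear (degree 1), it changes sign at this point.
Therefore there is exactly 1 inflection point.

1


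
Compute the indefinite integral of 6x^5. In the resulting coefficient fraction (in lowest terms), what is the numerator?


Apply the power rule for integration:
integral of ax^n dx = a/(n+1) * x^(n+1) + C
integral of 6x^5 dx
= 6/6 * x^6 + C
= 1 * x^6 + C
The coefficient in lowest terms is 1 = 1/1, so its numerator is 1

1


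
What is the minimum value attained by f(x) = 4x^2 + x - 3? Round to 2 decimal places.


For a quadratic f(x) = ax^2 + bx + c with a > 0, the minimum is at the vertex.
Vertex x-coordinate: x = -b/(2a)
x = -(1) / (2 * 4)
x = -1/8
Substitute back to find the minimum value:
f(-1/8) = 4 * (-1/8)^2 + 1 * (-1/8) - 3
= 1/16 - 1/8 - 3
= -49/16 ≈ -3.06

-3.06


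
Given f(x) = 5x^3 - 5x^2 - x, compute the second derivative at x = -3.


First derivative:
f'(x) = 15x^2 - 10x - 1
Second derivative:
f''(x) = 30x - 10
Substitute x = -3:
f''(-3) = 30 * (-3) - 10
= -90 - 10
= -100

-100


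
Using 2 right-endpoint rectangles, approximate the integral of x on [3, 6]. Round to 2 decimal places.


Right Riemann sum uses right endpoints of each subinterval.
Interval: [3, 6], n = 2
dx = (6 - 3) / 2 = 3/2
Right endpoints: [9/2, 6]
f values: [9/2, 6]
Sum = dx * (sum of f values)
= 3/2 * 21/2
= 63/4 = 15.75

15.75


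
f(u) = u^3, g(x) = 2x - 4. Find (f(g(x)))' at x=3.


Using the chain rule: (f(g(x)))' = f'(g(x)) * g'(x)
First, find g(3):
g(3) = 2 * 3 - 4 = 2
Next, f'(u) = 3u^2
And g'(x) = 2
So f'(g(3)) * g'(3)
= 3 * 2^2 * 2
= 3 * 4 * 2
= 24

24


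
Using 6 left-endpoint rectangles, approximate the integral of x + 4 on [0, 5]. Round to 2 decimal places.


Left Riemann sum uses left endpoints of each subinterval.
Interval: [0, 5], n = 6
dx = (5 - 0) / 6 = 5/6
Left endpoints: [0, 5/6, 5/3, 5/2, 10/3, 25/6]
f values: [4, 29/6, 17/3, 13/2, 22/3, 49/6]
Sum = dx * (sum of f values)
= 5/6 * 73/2
= 365/12 ≈ 30.42

30.42


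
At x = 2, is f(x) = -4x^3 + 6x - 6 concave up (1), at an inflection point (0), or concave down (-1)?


Concavity is determined by the sign of f''(x).
f(x) = -4x^3 + 6x - 6
f'(x) = -12x^2 + 6
f''(x) = -24x
f''(2) = -24 * 2 + 0
= -48 + 0
= -48
Since f''(2) < 0, the function is concave down (-1)

-1


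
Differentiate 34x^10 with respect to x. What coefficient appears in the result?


We apply the power rule: d/dx [ax^n] = a*n * x^(n-1)
d/dx [34x^10]
= 34 * 10 * x^(10-1)
= 340x^9
The coefficient is 340

340


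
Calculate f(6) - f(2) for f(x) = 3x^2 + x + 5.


Net change = f(b) - f(a)
f(x) = 3x^2 + x + 5
Compute f(6):
f(6) = 3 * 6^2 + 1 * 6 + 5
= 108 + 6 + 5
= 119
Compute f(2):
f(2) = 3 * 2^2 + 1 * 2 + 5
= 12 + 2 + 5
= 19
Net change = 119 - 19 = 100

100


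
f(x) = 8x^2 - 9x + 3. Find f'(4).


Differentiate term by term using power and sum rules:
f(x) = 8x^2 - 9x + 3
f'(x) = 16x - 9
Substitute x = 4:
f'(4) = 16 * 4 - 9
= 64 - 9
= 55

55


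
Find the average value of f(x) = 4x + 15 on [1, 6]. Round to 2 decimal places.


Average value = 1/(b-a) * integral from a to b of f(x) dx
First compute the integral of 4x + 15:
F(x) = 2x^2 + 15x
F(6) = 2 * 36 + 15 * 6 = 162
F(1) = 2 * 1 + 15 * 1 = 17
Integral = 162 - 17 = 145
Average = 145 / (6 - 1) = 145 / 5
= 29 = 29.00

29.00


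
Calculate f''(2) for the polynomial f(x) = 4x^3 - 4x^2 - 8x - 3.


First derivative:
f'(x) = 12x^2 - 8x - 8
Second derivative:
f''(x) = 24x - 8
Substitute x = 2:
f''(2) = 24 * 2 - 8
= 48 - 8
= 40

40


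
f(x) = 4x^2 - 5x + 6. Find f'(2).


Differentiate term by term using power and sum rules:
f(x) = 4x^2 - 5x + 6
f'(x) = 8x - 5
Substitute x = 2:
f'(2) = 8 * 2 - 5
= 16 - 5
= 11

11


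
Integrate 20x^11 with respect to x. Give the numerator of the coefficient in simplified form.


Apply the power rule for integration:
integral of ax^n dx = a/(n+1) * x^(n+1) + C
integral of 20x^11 dx
= 20/12 * x^12 + C
= 5/3 * x^12 + C
The coefficient in lowest terms is 5/3, and its numerator is 5

5


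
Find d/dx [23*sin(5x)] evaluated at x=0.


Apply the chain rule to differentiate 23*sin(5x):
d/dx [23*sin(5x)]
= 23 * cos(5x) * d/dx(5x)
= 23 * 5 * cos(5x)
= 115 * cos(5x)
Evaluate at x = 0:
= 115 * cos(0)
= 115 * 1
= 115

115


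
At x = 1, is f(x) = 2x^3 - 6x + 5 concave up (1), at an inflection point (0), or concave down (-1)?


Concavity is determined by the sign of f''(x).
f(x) = 2x^3 - 6x + 5
f'(x) = 6x^2 - 6
f''(x) = 12x
f''(1) = 12 * 1 + 0
= 12 + 0
= 12
Since f''(1) > 0, the function is concave up (1)

1


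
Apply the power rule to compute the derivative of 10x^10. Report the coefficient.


We apply the power rule: d/dx [ax^n] = a*n * x^(n-1)
d/dx [10x^10]
= 10 * 10 * x^(10-1)
= 100x^9
The coefficient is 100

100


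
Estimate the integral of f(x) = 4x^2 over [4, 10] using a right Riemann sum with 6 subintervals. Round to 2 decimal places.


Right Riemann sum uses right endpoints of each subinterval.
Interval: [4, 10], n = 6
dx = (10 - 4) / 6 = 1
Right endpoints: [5, 6, 7, 8, 9, 10]
f values: [100, 144, 196, 256, 324, 400]
Sum = dx * (sum of f values)
= 1 * 1420
= 1420 = 1420.00

1420.00


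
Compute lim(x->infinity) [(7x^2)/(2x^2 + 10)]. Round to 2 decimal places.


For limits at infinity with equal-degree polynomials,
we compare leading coefficients.
Numerator leading term: 7x^2
Denominator leading term: 2x^2
Divide both by x^2:
lim = (7) / (2 + 10/x^2)
As x -> infinity, the 1/x and 1/x^2 terms vanish:
= 7/2 = 3.50

3.50


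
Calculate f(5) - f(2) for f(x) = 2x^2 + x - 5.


Net change = f(b) - f(a)
f(x) = 2x^2 + x - 5
Compute f(5):
f(5) = 2 * 5^2 + 1 * 5 - 5
= 50 + 5 - 5
= 50
Compute f(2):
f(2) = 2 * 2^2 + 1 * 2 - 5
= 8 + 2 - 5
= 5
Net change = 50 - 5 = 45

45


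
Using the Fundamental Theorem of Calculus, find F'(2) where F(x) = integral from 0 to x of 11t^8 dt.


By the Fundamental Theorem of Calculus (Part 1):
If F(x) = integral from 0 to x of f(t) dt, then F'(x) = f(x)
Here f(t) = 11t^8
So F'(x) = 11x^8
Evaluate at x = 2:
F'(2) = 11 * 2^8
= 11 * 256
= 2816

2816


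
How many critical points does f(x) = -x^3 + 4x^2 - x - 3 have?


Find where f'(x) = 0:
f(x) = -x^3 + 4x^2 - x - 3
f'(x) = -3x^2 + 8x - 1
This is a quadratic in x. Use the discriminant to count real roots.
Discriminant = (8)^2 - 4 * (-3) * (-1)
= 64 - 12
= 52
Since discriminant > 0, f'(x) = 0 has 2 real solutions.
Number of critical points: 2

2


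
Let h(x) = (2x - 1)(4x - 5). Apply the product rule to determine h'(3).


Let u(x) = 2x - 1 and v(x) = 4x - 5
u'(x) = 2
v'(x) = 4
Product rule: h'(x) = u'(x)*v(x) + u(x)*v'(x)
= 2 * (4x - 5) + (2x - 1) * 4
At x = 3:
u(3) = 2 * 3 - 1 = 5
v(3) = 4 * 3 - 5 = 7
h'(3) = 2 * 7 + 5 * 4
= 14 + 20
= 34

34


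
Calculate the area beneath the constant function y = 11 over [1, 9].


The area under a constant function y = 11 is a rectangle.
Width = 9 - 1 = 8
Height = 11
Area = width * height
= 8 * 11
= 88

88


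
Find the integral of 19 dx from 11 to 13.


The integral of a constant k over [a, b] equals k * (b - a).
integral from 11 to 13 of 19 dx
= 19 * (13 - 11)
= 19 * 2
= 38

38


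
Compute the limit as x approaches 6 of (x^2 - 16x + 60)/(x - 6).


Direct substitution gives 0/0, so we factor the numerator.
Factor: (x^2 - 16x + 60) = (x - 6)(x - 10)
Cancel the common factor (x - 6):
(x^2 - 16x + 60)/(x - 6) = (x - 10)
Now substitute x = 6:
= (6) - (10) = -4

-4


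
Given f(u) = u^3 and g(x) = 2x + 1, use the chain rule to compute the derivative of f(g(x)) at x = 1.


Using the chain rule: (f(g(x)))' = f'(g(x)) * g'(x)
First, find g(1):
g(1) = 2 * 1 + 1 = 3
Next, f'(u) = 3u^2
And g'(x) = 2
So f'(g(1)) * g'(1)
= 3 * 3^2 * 2
= 3 * 9 * 2
= 54

54


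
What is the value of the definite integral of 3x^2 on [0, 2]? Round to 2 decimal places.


Find the antiderivative of 3x^2:
F(x) = 3/3 * x^3
Apply the Fundamental Theorem of Calculus:
F(2) - F(0)
= 3/3 * 2^3 - 3/3 * 0^3
= 3/3 * (8 - 0)
= 3/3 * 8
= 8 = 8.00

8.00


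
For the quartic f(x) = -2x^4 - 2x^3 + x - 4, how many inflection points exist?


Inflection points occur where f''(x) = 0 and concavity changes.
f(x) = -2x^4 - 2x^3 + x - 4
f'(x) = -8x^3 - 6x^2 + 1
f''(x) = -24x^2 - 12x
This is a quadratic in x. Use the discriminant to count real roots.
Discriminant = (-12)^2 - 4 * (-24) * 0
= 144 - 0
= 144
Since discriminant > 0, f''(x) = 0 has 2 distinct real solutions.
A quadratic with two distinct real roots changes sign at each root, so concavity changes at both.
Number of inflection points: 2

2


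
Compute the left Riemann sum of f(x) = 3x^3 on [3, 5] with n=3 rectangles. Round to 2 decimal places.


Left Riemann sum uses left endpoints of each subinterval.
Interval: [3, 5], n = 3
dx = (5 - 3) / 3 = 2/3
Left endpoints: [3, 11/3, 13/3]
f values: [81, 1331/9, 2197/9]
Sum = dx * (sum of f values)
= 2/3 * 473
= 946/3 ≈ 315.33

315.33


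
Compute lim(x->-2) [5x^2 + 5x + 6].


Since polynomials are continuous, we use direct substitution.
lim(x->-2) of 5x^2 + 5x + 6
= 5 * (-2)^2 + 5 * (-2) + 6
= 20 - 10 + 6
= 16

16


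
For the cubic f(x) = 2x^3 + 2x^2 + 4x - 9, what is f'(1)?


Differentiate f(x) = 2x^3 + 2x^2 + 4x - 9 term by term:
f'(x) = 6x^2 + 4x + 4
Substitute x = 1:
f'(1) = 6 * 1^2 + 4 * 1 + 4
= 6 + 4 + 4
= 14

14


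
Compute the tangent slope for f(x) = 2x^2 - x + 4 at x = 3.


The slope of the tangent line equals f'(x) at the point.
f(x) = 2x^2 - x + 4
f'(x) = 4x - 1
At x = 3:
f'(3) = 4 * 3 - 1
= 12 - 1
= 11

11


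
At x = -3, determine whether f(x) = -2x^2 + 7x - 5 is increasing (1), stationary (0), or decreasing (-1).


Compute f'(x) to determine behavior:
f'(x) = -4x + 7
f'(-3) = -4 * (-3) + 7
= 12 + 7
= 19
Since f'(-3) > 0, the function is increasing (1)

1


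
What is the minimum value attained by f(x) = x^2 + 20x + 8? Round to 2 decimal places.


For a quadratic f(x) = ax^2 + bx + c with a > 0, the minimum is at the vertex.
Vertex x-coordinate: x = -b/(2a)
x = -(20) / (2 * 1)
x = -20/2 = -10
Substitute back to find the minimum value:
f(-10) = 1 * (-10)^2 + 20 * (-10) + 8
= 100 - 200 + 8
= -92 = -92.00

-92.00


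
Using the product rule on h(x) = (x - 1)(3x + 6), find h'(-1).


Let u(x) = x - 1 and v(x) = 3x + 6
u'(x) = 1
v'(x) = 3
Product rule: h'(x) = u'(x)*v(x) + u(x)*v'(x)
= 1 * (3x + 6) + (x - 1) * 3
At x = -1:
u(-1) = 1 * (-1) - 1 = -2
v(-1) = 3 * (-1) + 6 = 3
h'(-1) = 1 * 3 + (-2) * 3
= 3 - 6
= -3

-3


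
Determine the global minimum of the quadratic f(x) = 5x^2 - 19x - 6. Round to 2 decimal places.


For a quadratic f(x) = ax^2 + bx + c with a > 0, the minimum is at the vertex.
Vertex x-coordinate: x = -b/(2a)
x = -(-19) / (2 * 5)
x = 19/10
Substitute back to find the minimum value:
f(19/10) = 5 * (19/10)^2 - 19 * (19/10) - 6
= 361/20 - 361/10 - 6
= -481/20 = -24.05

-24.05


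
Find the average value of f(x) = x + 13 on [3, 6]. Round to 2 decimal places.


Average value = 1/(b-a) * integral from a to b of f(x) dx
First compute the integral of x + 13:
F(x) = (1/2)x^2 + 13x
F(6) = 1/2 * 36 + 13 * 6 = 96
F(3) = 1/2 * 9 + 13 * 3 = 87/2
Integral = 96 - 87/2 = 105/2
Average = (105/2) / (6 - 3) = (105/2) / 3
= 35/2 = 17.50

17.50


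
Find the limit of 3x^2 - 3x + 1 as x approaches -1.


Since polynomials are continuous, we use direct substitution.
lim(x->-1) of 3x^2 - 3x + 1
= 3 * (-1)^2 - 3 * (-1) + 1
= 3 + 3 + 1
= 7

7


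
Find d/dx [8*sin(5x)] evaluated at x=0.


Apply the chain rule to differentiate 8*sin(5x):
d/dx [8*sin(5x)]
= 8 * cos(5x) * d/dx(5x)
= 8 * 5 * cos(5x)
= 40 * cos(5x)
Evaluate at x = 0:
= 40 * cos(0)
= 40 * 1
= 40

40


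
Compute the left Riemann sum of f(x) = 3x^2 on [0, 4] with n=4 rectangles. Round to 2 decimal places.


Left Riemann sum uses left endpoints of each subinterval.
Interval: [0, 4], n = 4
dx = (4 - 0) / 4 = 1
Left endpoints: [0, 1, 2, 3]
f values: [0, 3, 12, 27]
Sum = dx * (sum of f values)
= 1 * 42
= 42 = 42.00

42.00


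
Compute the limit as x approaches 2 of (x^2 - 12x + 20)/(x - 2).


Direct substitution gives 0/0, so we factor the numerator.
Factor: (x^2 - 12x + 20) = (x - 2)(x - 10)
Cancel the common factor (x - 2):
(x^2 - 12x + 20)/(x - 2) = (x - 10)
Now substitute x = 2:
= (2) - (10) = -8

-8


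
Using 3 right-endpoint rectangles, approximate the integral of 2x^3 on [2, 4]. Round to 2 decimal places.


Right Riemann sum uses right endpoints of each subinterval.
Interval: [2, 4], n = 3
dx = (4 - 2) / 3 = 2/3
Right endpoints: [8/3, 10/3, 4]
f values: [1024/27, 2000/27, 128]
Sum = dx * (sum of f values)
= 2/3 * 240
= 160 = 160.00

160.00


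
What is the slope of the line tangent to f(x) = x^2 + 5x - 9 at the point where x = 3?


The slope of the tangent line equals f'(x) at the point.
f(x) = x^2 + 5x - 9
f'(x) = 2x + 5
At x = 3:
f'(3) = 2 * 3 + 5
= 6 + 5
= 11

11


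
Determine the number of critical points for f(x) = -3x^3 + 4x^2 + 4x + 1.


Find where f'(x) = 0:
f(x) = -3x^3 + 4x^2 + 4x + 1
f'(x) = -9x^2 + 8x + 4
This is a quadratic in x. Use the discriminant to count real roots.
Discriminant = (8)^2 - 4 * (-9) * 4
= 64 - (-144)
= 208
Since discriminant > 0, f'(x) = 0 has 2 real solutions.
Number of critical points: 2

2


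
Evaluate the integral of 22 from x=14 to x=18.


The integral of a constant k over [a, b] equals k * (b - a).
integral from 14 to 18 of 22 dx
= 22 * (18 - 14)
= 22 * 4
= 88

88


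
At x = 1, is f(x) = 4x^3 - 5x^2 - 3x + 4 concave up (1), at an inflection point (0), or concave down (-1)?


Concavity is determined by the sign of f''(x).
f(x) = 4x^3 - 5x^2 - 3x + 4
f'(x) = 12x^2 - 10x - 3
f''(x) = 24x - 10
f''(1) = 24 * 1 - 10
= 24 - 10
= 14
Since f''(1) > 0, the function is concave up (1)

1


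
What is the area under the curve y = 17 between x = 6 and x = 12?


The area under a constant function y = 17 is a rectangle.
Width = 12 - 6 = 6
Height = 17
Area = width * height
= 6 * 17
= 102

102


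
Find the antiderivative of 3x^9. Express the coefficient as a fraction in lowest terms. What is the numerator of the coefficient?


Apply the power rule for integration:
integral of ax^n dx = a/(n+1) * x^(n+1) + C
integral of 3x^9 dx
= 3/10 * x^10 + C
The coefficient in lowest terms is 3/10, and its numerator is 3

3


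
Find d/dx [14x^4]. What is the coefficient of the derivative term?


We apply the power rule: d/dx [ax^n] = a*n * x^(n-1)
d/dx [14x^4]
= 14 * 4 * x^(4-1)
= 56x^3
The coefficient is 56

56


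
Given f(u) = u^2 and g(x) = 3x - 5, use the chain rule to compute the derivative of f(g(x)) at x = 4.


Using the chain rule: (f(g(x)))' = f'(g(x)) * g'(x)
First, find g(4):
g(4) = 3 * 4 - 5 = 7
Next, f'(u) = 2u
And g'(x) = 3
So f'(g(4)) * g'(4)
= 2 * 7 * 3
= 42

42


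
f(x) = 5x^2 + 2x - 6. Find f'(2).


Differentiate term by term using power and sum rules:
f(x) = 5x^2 + 2x - 6
f'(x) = 10x + 2
Substitute x = 2:
f'(2) = 10 * 2 + 2
= 20 + 2
= 22

22


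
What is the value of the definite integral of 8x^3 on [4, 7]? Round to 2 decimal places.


Find the antiderivative of 8x^3:
F(x) = 8/4 * x^4
Apply the Fundamental Theorem of Calculus:
F(7) - F(4)
= 8/4 * 7^4 - 8/4 * 4^4
= 8/4 * (2401 - 256)
= 8/4 * 2145
= 4290 = 4290.00

4290.00


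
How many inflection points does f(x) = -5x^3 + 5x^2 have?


Inflection points occur where f''(x) = 0 and concavity changes.
f(x) = -5x^3 + 5x^2
f'(x) = -15x^2 + 10x
f''(x) = -30x + 10
Set f''(x) = 0:
-30x + 10 = 0
x = -10 / (-30) = 1/3
Since f''(x) is linear (degree 1), it changes sign at this point.
Therefore there is exactly 1 inflection point.

1


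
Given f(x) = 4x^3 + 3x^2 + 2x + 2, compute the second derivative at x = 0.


First derivative:
f'(x) = 12x^2 + 6x + 2
Second derivative:
f''(x) = 24x + 6
Substitute x = 0:
f''(0) = 24 * 0 + 6
= 0 + 6
= 6

6


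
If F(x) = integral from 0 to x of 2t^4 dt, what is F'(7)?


By the Fundamental Theorem of Calculus (Part 1):
If F(x) = integral from 0 to x of f(t) dt, then F'(x) = f(x)
Here f(t) = 2t^4
So F'(x) = 2x^4
Evaluate at x = 7:
F'(7) = 2 * 7^4
= 2 * 2401
= 4802

4802


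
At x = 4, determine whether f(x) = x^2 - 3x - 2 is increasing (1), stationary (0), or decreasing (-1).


Compute f'(x) to determine behavior:
f'(x) = 2x - 3
f'(4) = 2 * 4 - 3
= 8 - 3
= 5
Since f'(4) > 0, the function is increasing (1)

1


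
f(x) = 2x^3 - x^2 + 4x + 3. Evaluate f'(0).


Differentiate f(x) = 2x^3 - x^2 + 4x + 3 term by term:
f'(x) = 6x^2 - 2x + 4
Substitute x = 0:
f'(0) = 6 * 0^2 - 2 * 0 + 4
= 0 + 0 + 4
= 4

4


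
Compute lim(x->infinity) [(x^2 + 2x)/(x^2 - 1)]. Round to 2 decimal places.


For limits at infinity with equal-degree polynomials,
we compare leading coefficients.
Numerator leading term: x^2
Denominator leading term: x^2
Divide both by x^2:
lim = (1 + 2/x) / (1 - 1/x^2)
As x -> infinity, the 1/x and 1/x^2 terms vanish:
= 1/1 = 1 = 1.00

1.00


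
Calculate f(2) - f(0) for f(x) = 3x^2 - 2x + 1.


Net change = f(b) - f(a)
f(x) = 3x^2 - 2x + 1
Compute f(2):
f(2) = 3 * 2^2 - 2 * 2 + 1
= 12 - 4 + 1
= 9
Compute f(0):
f(0) = 3 * 0^2 - 2 * 0 + 1
= 0 + 0 + 1
= 1
Net change = 9 - 1 = 8

8


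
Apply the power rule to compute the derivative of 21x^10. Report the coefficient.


We apply the power rule: d/dx [ax^n] = a*n * x^(n-1)
d/dx [21x^10]
= 21 * 10 * x^(10-1)
= 210x^9
The coefficient is 210

210


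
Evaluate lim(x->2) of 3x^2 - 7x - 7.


Since polynomials are continuous, we use direct substitution.
lim(x->2) of 3x^2 - 7x - 7
= 3 * 2^2 - 7 * 2 - 7
= 12 - 14 - 7
= -9

-9


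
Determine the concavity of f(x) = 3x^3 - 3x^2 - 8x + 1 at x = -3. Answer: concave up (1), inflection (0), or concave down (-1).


Concavity is determined by the sign of f''(x).
f(x) = 3x^3 - 3x^2 - 8x + 1
f'(x) = 9x^2 - 6x - 8
f''(x) = 18x - 6
f''(-3) = 18 * (-3) - 6
= -54 - 6
= -60
Since f''(-3) < 0, the function is concave down (-1)

-1


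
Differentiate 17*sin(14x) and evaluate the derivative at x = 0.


Apply the chain rule to differentiate 17*sin(14x):
d/dx [17*sin(14x)]
= 17 * cos(14x) * d/dx(14x)
= 17 * 14 * cos(14x)
= 238 * cos(14x)
Evaluate at x = 0:
= 238 * cos(0)
= 238 * 1
= 238

238


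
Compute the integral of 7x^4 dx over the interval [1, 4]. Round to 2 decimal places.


Find the antiderivative of 7x^4:
F(x) = 7/5 * x^5
Apply the Fundamental Theorem of Calculus:
F(4) - F(1)
= 7/5 * 4^5 - 7/5 * 1^5
= 7/5 * (1024 - 1)
= 7/5 * 1023
= 7161/5 = 1432.20

1432.20


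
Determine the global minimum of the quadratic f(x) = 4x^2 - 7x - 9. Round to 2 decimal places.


For a quadratic f(x) = ax^2 + bx + c with a > 0, the minimum is at the vertex.
Vertex x-coordinate: x = -b/(2a)
x = -(-7) / (2 * 4)
x = 7/8
Substitute back to find the minimum value:
f(7/8) = 4 * (7/8)^2 - 7 * (7/8) - 9
= 49/16 - 49/8 - 9
= -193/16 ≈ -12.06

-12.06


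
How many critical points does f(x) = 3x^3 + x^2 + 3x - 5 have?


Find where f'(x) = 0:
f(x) = 3x^3 + x^2 + 3x - 5
f'(x) = 9x^2 + 2x + 3
This is a quadratic in x. Use the discriminant to count real roots.
Discriminant = (2)^2 - 4 * 9 * 3
= 4 - 108
= -104
Since discriminant < 0, f'(x) = 0 has no real solutions.
Number of critical points: 0

0


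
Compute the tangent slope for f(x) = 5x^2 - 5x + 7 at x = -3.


The slope of the tangent line equals f'(x) at the point.
f(x) = 5x^2 - 5x + 7
f'(x) = 10x - 5
At x = -3:
f'(-3) = 10 * (-3) - 5
= -30 - 5
= -35

-35


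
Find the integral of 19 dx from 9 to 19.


The integral of a constant k over [a, b] equals k * (b - a).
integral from 9 to 19 of 19 dx
= 19 * (19 - 9)
= 19 * 10
= 190

190


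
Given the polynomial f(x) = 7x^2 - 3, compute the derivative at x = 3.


Differentiate term by term using power and sum rules:
f(x) = 7x^2 - 3
f'(x) = 14x
Substitute x = 3:
f'(3) = 14 * 3 + 0
= 42 + 0
= 42

42


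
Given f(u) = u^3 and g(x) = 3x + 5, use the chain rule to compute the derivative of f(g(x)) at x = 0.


Using the chain rule: (f(g(x)))' = f'(g(x)) * g'(x)
First, find g(0):
g(0) = 3 * 0 + 5 = 5
Next, f'(u) = 3u^2
And g'(x) = 3
So f'(g(0)) * g'(0)
= 3 * 5^2 * 3
= 3 * 25 * 3
= 225

225


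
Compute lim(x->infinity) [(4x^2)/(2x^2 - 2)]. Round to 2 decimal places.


For limits at infinity with equal-degree polynomials,
we compare leading coefficients.
Numerator leading term: 4x^2
Denominator leading term: 2x^2
Divide both by x^2:
lim = (4) / (2 - 2/x^2)
As x -> infinity, the 1/x and 1/x^2 terms vanish:
= 4/2 = 2 = 2.00

2.00


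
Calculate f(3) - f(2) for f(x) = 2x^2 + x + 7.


Net change = f(b) - f(a)
f(x) = 2x^2 + x + 7
Compute f(3):
f(3) = 2 * 3^2 + 1 * 3 + 7
= 18 + 3 + 7
= 28
Compute f(2):
f(2) = 2 * 2^2 + 1 * 2 + 7
= 8 + 2 + 7
= 17
Net change = 28 - 17 = 11

11


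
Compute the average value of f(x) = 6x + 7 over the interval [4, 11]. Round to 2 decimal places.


Average value = 1/(b-a) * integral from a to b of f(x) dx
First compute the integral of 6x + 7:
F(x) = 3x^2 + 7x
F(11) = 3 * 121 + 7 * 11 = 440
F(4) = 3 * 16 + 7 * 4 = 76
Integral = 440 - 76 = 364
Average = 364 / (11 - 4) = 364 / 7
= 52 = 52.00

52.00


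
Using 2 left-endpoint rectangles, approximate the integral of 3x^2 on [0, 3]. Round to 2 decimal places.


Left Riemann sum uses left endpoints of each subinterval.
Interval: [0, 3], n = 2
dx = (3 - 0) / 2 = 3/2
Left endpoints: [0, 3/2]
f values: [0, 27/4]
Sum = dx * (sum of f values)
= 3/2 * 27/4
= 81/8 ≈ 10.13

10.13


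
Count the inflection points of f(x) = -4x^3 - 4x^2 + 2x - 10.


Inflection points occur where f''(x) = 0 and concavity changes.
f(x) = -4x^3 - 4x^2 + 2x - 10
f'(x) = -12x^2 - 8x + 2
f''(x) = -24x - 8
Set f''(x) = 0:
-24x - 8 = 0
x = 8 / (-24) = -1/3
Since f''(x) is linear (degree 1), it changes sign at this point.
Therefore there is exactly 1 inflection point.

1


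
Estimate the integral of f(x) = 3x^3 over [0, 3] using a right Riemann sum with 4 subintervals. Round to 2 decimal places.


Right Riemann sum uses right endpoints of each subinterval.
Interval: [0, 3], n = 4
dx = (3 - 0) / 4 = 3/4
Right endpoints: [3/4, 3/2, 9/4, 3]
f values: [81/64, 81/8, 2187/64, 81]
Sum = dx * (sum of f values)
= 3/4 * 2025/16
= 6075/64 ≈ 94.92

94.92


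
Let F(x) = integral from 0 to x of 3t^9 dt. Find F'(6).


By the Fundamental Theorem of Calculus (Part 1):
If F(x) = integral from 0 to x of f(t) dt, then F'(x) = f(x)
Here f(t) = 3t^9
So F'(x) = 3x^9
Evaluate at x = 6:
F'(6) = 3 * 6^9
= 3 * 10077696
= 30233088

30233088


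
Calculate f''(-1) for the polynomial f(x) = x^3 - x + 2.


First derivative:
f'(x) = 3x^2 - 1
Second derivative:
f''(x) = 6x
Substitute x = -1:
f''(-1) = 6 * (-1) + 0
= -6 + 0
= -6

-6


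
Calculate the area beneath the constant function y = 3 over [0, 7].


The area under a constant function y = 3 is a rectangle.
Width = 7 - 0 = 7
Height = 3
Area = width * height
= 7 * 3
= 21

21


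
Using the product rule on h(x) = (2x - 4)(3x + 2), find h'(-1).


Let u(x) = 2x - 4 and v(x) = 3x + 2
u'(x) = 2
v'(x) = 3
Product rule: h'(x) = u'(x)*v(x) + u(x)*v'(x)
= 2 * (3x + 2) + (2x - 4) * 3
At x = -1:
u(-1) = 2 * (-1) - 4 = -6
v(-1) = 3 * (-1) + 2 = -1
h'(-1) = 2 * (-1) + (-6) * 3
= -2 - 18
= -20

-20


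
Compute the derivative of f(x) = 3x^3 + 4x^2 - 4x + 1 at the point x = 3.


Differentiate f(x) = 3x^3 + 4x^2 - 4x + 1 term by term:
f'(x) = 9x^2 + 8x - 4
Substitute x = 3:
f'(3) = 9 * 3^2 + 8 * 3 - 4
= 81 + 24 - 4
= 101

101


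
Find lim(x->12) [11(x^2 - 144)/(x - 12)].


Direct substitution gives 0/0, so we factor the numerator.
Factor: 11(x^2 - 144) = 11 * (x - 12)(x + 12)
Cancel the common factor (x - 12):
11(x^2 - 144)/(x - 12) = 11 * (x + 12)
Now substitute x = 12:
= 11 * (12 + 12) = 264

264


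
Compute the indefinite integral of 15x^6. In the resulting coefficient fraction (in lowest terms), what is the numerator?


Apply the power rule for integration:
integral of ax^n dx = a/(n+1) * x^(n+1) + C
integral of 15x^6 dx
= 15/7 * x^7 + C
The coefficient in lowest terms is 15/7, and its numerator is 15

15


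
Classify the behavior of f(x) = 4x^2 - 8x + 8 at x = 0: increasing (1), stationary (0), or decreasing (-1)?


Compute f'(x) to determine behavior:
f'(x) = 8x - 8
f'(0) = 8 * 0 - 8
= 0 - 8
= -8
Since f'(0) < 0, the function is decreasing (-1)

-1


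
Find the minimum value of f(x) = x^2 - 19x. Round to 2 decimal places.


For a quadratic f(x) = ax^2 + bx + c with a > 0, the minimum is at the vertex.
Vertex x-coordinate: x = -b/(2a)
x = -(-19) / (2 * 1)
x = 19/2
Substitute back to find the minimum value:
f(19/2) = 1 * (19/2)^2 - 19 * (19/2) + 0
= 361/4 - 361/2 + 0
= -361/4 = -90.25

-90.25


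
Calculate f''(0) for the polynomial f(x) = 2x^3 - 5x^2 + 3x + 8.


First derivative:
f'(x) = 6x^2 - 10x + 3
Second derivative:
f''(x) = 12x - 10
Substitute x = 0:
f''(0) = 12 * 0 - 10
= 0 - 10
= -10

-10


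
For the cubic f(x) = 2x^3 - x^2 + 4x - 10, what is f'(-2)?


Differentiate f(x) = 2x^3 - x^2 + 4x - 10 term by term:
f'(x) = 6x^2 - 2x + 4
Substitute x = -2:
f'(-2) = 6 * (-2)^2 - 2 * (-2) + 4
= 24 + 4 + 4
= 32

32


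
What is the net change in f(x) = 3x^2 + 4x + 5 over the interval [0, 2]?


Net change = f(b) - f(a)
f(x) = 3x^2 + 4x + 5
Compute f(2):
f(2) = 3 * 2^2 + 4 * 2 + 5
= 12 + 8 + 5
= 25
Compute f(0):
f(0) = 3 * 0^2 + 4 * 0 + 5
= 0 + 0 + 5
= 5
Net change = 25 - 5 = 20

20


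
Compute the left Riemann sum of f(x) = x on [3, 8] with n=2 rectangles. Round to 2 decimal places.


Left Riemann sum uses left endpoints of each subinterval.
Interval: [3, 8], n = 2
dx = (8 - 3) / 2 = 5/2
Left endpoints: [3, 11/2]
f values: [3, 11/2]
Sum = dx * (sum of f values)
= 5/2 * 17/2
= 85/4 = 21.25

21.25


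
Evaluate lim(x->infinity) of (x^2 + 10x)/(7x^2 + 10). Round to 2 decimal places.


For limits at infinity with equal-degree polynomials,
we compare leading coefficients.
Numerator leading term: x^2
Denominator leading term: 7x^2
Divide both by x^2:
lim = (1 + 10/x) / (7 + 10/x^2)
As x -> infinity, the 1/x and 1/x^2 terms vanish:
= 1/7 ≈ 0.14

0.14


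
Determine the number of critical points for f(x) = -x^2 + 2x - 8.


Find where f'(x) = 0:
f'(x) = -2x + 2
Set f'(x) = 0:
-2x + 2 = 0
x = -2 / (-2) = 1
This is a linear equation in x, so there is exactly one solution.
Number of critical points: 1

1


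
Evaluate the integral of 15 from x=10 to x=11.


The integral of a constant k over [a, b] equals k * (b - a).
integral from 10 to 11 of 15 dx
= 15 * (11 - 10)
= 15 * 1
= 15

15


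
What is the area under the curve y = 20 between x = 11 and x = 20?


The area under a constant function y = 20 is a rectangle.
Width = 20 - 11 = 9
Height = 20
Area = width * height
= 9 * 20
= 180

180


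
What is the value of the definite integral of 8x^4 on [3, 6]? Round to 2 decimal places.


Find the antiderivative of 8x^4:
F(x) = 8/5 * x^5
Apply the Fundamental Theorem of Calculus:
F(6) - F(3)
= 8/5 * 6^5 - 8/5 * 3^5
= 8/5 * (7776 - 243)
= 8/5 * 7533
= 60264/5 = 12052.80

12052.80


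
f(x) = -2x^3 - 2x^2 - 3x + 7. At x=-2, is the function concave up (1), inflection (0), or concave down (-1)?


Concavity is determined by the sign of f''(x).
f(x) = -2x^3 - 2x^2 - 3x + 7
f'(x) = -6x^2 - 4x - 3
f''(x) = -12x - 4
f''(-2) = -12 * (-2) - 4
= 24 - 4
= 20
Since f''(-2) > 0, the function is concave up (1)

1


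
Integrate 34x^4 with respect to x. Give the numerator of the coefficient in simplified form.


Apply the power rule for integration:
integral of ax^n dx = a/(n+1) * x^(n+1) + C
integral of 34x^4 dx
= 34/5 * x^5 + C
The coefficient in lowest terms is 34/5, and its numerator is 34

34


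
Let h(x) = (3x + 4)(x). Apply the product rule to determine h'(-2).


Let u(x) = 3x + 4 and v(x) = x
u'(x) = 3
v'(x) = 1
Product rule: h'(x) = u'(x)*v(x) + u(x)*v'(x)
= 3 * (x) + (3x + 4) * 1
At x = -2:
u(-2) = 3 * (-2) + 4 = -2
v(-2) = 1 * (-2) + 0 = -2
h'(-2) = 3 * (-2) + (-2) * 1
= -6 - 2
= -8

-8


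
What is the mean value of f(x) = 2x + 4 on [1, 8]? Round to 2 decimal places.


Average value = 1/(b-a) * integral from a to b of f(x) dx
First compute the integral of 2x + 4:
F(x) = x^2 + 4x
F(8) = 1 * 64 + 4 * 8 = 96
F(1) = 1 * 1 + 4 * 1 = 5
Integral = 96 - 5 = 91
Average = 91 / (8 - 1) = 91 / 7
= 13 = 13.00

13.00


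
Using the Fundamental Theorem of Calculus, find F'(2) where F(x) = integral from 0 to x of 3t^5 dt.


By the Fundamental Theorem of Calculus (Part 1):
If F(x) = integral from 0 to x of f(t) dt, then F'(x) = f(x)
Here f(t) = 3t^5
So F'(x) = 3x^5
Evaluate at x = 2:
F'(2) = 3 * 2^5
= 3 * 32
= 96

96


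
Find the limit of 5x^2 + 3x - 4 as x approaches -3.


Since polynomials are continuous, we use direct substitution.
lim(x->-3) of 5x^2 + 3x - 4
= 5 * (-3)^2 + 3 * (-3) - 4
= 45 - 9 - 4
= 32

32


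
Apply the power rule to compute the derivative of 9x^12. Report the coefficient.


We apply the power rule: d/dx [ax^n] = a*n * x^(n-1)
d/dx [9x^12]
= 9 * 12 * x^(12-1)
= 108x^11
The coefficient is 108

108


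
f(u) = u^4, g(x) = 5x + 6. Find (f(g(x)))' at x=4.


Using the chain rule: (f(g(x)))' = f'(g(x)) * g'(x)
First, find g(4):
g(4) = 5 * 4 + 6 = 26
Next, f'(u) = 4u^3
And g'(x) = 5
So f'(g(4)) * g'(4)
= 4 * 26^3 * 5
= 4 * 17576 * 5
= 351520

351520


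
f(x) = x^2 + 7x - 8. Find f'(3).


Differentiate term by term using power and sum rules:
f(x) = x^2 + 7x - 8
f'(x) = 2x + 7
Substitute x = 3:
f'(3) = 2 * 3 + 7
= 6 + 7
= 13

13


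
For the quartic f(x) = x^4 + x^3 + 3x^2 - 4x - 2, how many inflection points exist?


Inflection points occur where f''(x) = 0 and concavity changes.
f(x) = x^4 + x^3 + 3x^2 - 4x - 2
f'(x) = 4x^3 + 3x^2 + 6x - 4
f''(x) = 12x^2 + 6x + 6
This is a quadratic in x. Use the discriminant to count real roots.
Discriminant = (6)^2 - 4 * 12 * 6
= 36 - 288
= -252
Since discriminant < 0, f''(x) = 0 has no real solutions.
Number of inflection points: 0

0


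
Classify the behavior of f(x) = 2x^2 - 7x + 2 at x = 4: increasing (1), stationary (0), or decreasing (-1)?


Compute f'(x) to determine behavior:
f'(x) = 4x - 7
f'(4) = 4 * 4 - 7
= 16 - 7
= 9
Since f'(4) > 0, the function is increasing (1)

1


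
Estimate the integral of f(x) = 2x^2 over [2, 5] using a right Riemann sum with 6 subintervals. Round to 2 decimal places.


Right Riemann sum uses right endpoints of each subinterval.
Interval: [2, 5], n = 6
dx = (5 - 2) / 6 = 1/2
Right endpoints: [5/2, 3, 7/2, 4, 9/2, 5]
f values: [25/2, 18, 49/2, 32, 81/2, 50]
Sum = dx * (sum of f values)
= 1/2 * 355/2
= 355/4 = 88.75

88.75


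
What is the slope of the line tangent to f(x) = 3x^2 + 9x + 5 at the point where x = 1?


The slope of the tangent line equals f'(x) at the point.
f(x) = 3x^2 + 9x + 5
f'(x) = 6x + 9
At x = 1:
f'(1) = 6 * 1 + 9
= 6 + 9
= 15

15
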